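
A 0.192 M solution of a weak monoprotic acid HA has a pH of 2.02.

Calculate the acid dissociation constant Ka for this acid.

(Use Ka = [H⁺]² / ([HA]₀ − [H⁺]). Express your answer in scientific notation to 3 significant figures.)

[H⁺] = 10^(−pH) = 10^(−2.02) = 9.550e-03 M. For HA ⇌ H⁺ + A⁻, Ka = [H⁺][A⁻]/[HA] = [H⁺]² / ([HA]₀ − [H⁺]) = (9.550e-03)² / (0.192 − 9.550e-03) = 5.00e-04.

K_a = 5.00e-04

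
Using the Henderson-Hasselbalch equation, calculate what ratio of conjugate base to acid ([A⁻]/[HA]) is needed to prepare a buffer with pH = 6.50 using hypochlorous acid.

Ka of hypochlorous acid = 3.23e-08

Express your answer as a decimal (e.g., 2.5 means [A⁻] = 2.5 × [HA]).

pKa = -log(3.23e-08) = 7.4908. pH = pKa + log([A⁻]/[HA]), so log([A⁻]/[HA]) = pH − pKa = 6.50 − 7.4908 = -0.9908. [A⁻]/[HA] = 10^(-0.9908) = 0.102

[A⁻]/[HA] = 0.102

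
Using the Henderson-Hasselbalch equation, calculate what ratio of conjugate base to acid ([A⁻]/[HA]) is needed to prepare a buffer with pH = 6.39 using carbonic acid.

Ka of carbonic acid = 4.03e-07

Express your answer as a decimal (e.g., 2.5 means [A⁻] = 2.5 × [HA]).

pKa = -log(4.03e-07) = 6.3947. pH = pKa + log([A⁻]/[HA]), so log([A⁻]/[HA]) = pH − pKa = 6.39 − 6.3947 = -0.0047. [A⁻]/[HA] = 10^(-0.0047) = 0.989

[A⁻]/[HA] = 0.989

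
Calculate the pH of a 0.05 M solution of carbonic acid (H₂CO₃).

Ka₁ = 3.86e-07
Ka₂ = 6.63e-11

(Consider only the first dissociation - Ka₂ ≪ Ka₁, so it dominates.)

First dissociation dominates. From Ka₁ = [H⁺][HA⁻]/[H₂A], x² + Ka₁·x − Ka₁·C = 0 with C = 0.05 M and Ka₁ = 3.86e-07. Solving: [H⁺] = (−Ka₁ + √(Ka₁² + 4·Ka₁·C)) / 2 = 1.3873e-04 M. pH = -log(1.3873e-04) = 3.86.

pH = 3.86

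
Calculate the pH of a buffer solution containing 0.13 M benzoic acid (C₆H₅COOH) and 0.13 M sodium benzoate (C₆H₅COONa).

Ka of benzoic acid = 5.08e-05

pKa = -log(5.08e-05) = 4.29. pH = pKa + log([A⁻]/[HA]) = 4.29 + log(0.13/0.13)

pH = 4.29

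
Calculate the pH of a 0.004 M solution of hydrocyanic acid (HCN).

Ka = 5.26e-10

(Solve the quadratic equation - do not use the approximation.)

x² + Ka×x - Ka×C = 0. Using quadratic formula: [H⁺] = 1.4503e-06

pH = 5.84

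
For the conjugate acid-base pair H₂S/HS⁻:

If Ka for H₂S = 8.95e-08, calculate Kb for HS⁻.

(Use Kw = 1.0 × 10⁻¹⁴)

For a conjugate pair Ka × Kb = Kw, so Kb = Kw/Ka = 1.0 × 10⁻¹⁴ / 8.95e-08 = 1.12e-07.

K_b = 1.12e-07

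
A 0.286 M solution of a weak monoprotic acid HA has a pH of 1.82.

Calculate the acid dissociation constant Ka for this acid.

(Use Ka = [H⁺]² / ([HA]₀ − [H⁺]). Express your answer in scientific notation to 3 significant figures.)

[H⁺] = 10^(−pH) = 10^(−1.82) = 1.514e-02 M. For HA ⇌ H⁺ + A⁻, Ka = [H⁺][A⁻]/[HA] = [H⁺]² / ([HA]₀ − [H⁺]) = (1.514e-02)² / (0.286 − 1.514e-02) = 8.46e-04.

K_a = 8.46e-04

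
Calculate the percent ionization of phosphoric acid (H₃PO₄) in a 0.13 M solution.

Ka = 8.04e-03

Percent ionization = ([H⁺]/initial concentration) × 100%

Using Ka equilibrium: x² + Ka×x - Ka×C = 0. Solving: [H⁺] = 2.8559e-02. Percent = (2.8559e-02/0.13) × 100

Percent ionization = 22%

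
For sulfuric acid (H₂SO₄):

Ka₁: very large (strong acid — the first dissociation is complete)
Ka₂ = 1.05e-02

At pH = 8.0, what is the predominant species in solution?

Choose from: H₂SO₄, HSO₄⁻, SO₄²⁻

The first dissociation is complete, so H₂SO₄ itself is never the predominant species in water; pKa₂ = -log(1.05e-02) = 1.98. For a polyprotic acid the predominant species crosses at each pKa: below pKa_n the protonated form dominates, above it the deprotonated form does. At pH = 8.0, the predominant species is SO₄²⁻.

SO₄²⁻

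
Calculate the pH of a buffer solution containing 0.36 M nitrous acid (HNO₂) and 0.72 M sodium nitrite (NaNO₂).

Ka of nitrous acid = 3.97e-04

pKa = -log(3.97e-04) = 3.40. pH = pKa + log([A⁻]/[HA]) = 3.40 + log(0.72/0.36)

pH = 3.70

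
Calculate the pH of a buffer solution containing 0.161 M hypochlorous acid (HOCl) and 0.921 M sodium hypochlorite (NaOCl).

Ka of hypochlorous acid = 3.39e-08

pKa = -log(3.39e-08) = 7.47. pH = pKa + log([A⁻]/[HA]) = 7.47 + log(0.921/0.161)

pH = 8.23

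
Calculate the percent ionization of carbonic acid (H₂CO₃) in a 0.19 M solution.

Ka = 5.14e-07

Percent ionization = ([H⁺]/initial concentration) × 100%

Using Ka equilibrium: x² + Ka×x - Ka×C = 0. Solving: [H⁺] = 3.1225e-04. Percent = (3.1225e-04/0.19) × 100

Percent ionization = 0.164%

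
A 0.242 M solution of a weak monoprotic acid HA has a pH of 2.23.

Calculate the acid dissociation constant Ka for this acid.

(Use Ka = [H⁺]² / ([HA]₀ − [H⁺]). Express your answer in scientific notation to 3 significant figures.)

[H⁺] = 10^(−pH) = 10^(−2.23) = 5.888e-03 M. For HA ⇌ H⁺ + A⁻, Ka = [H⁺][A⁻]/[HA] = [H⁺]² / ([HA]₀ − [H⁺]) = (5.888e-03)² / (0.242 − 5.888e-03) = 1.47e-04.

K_a = 1.47e-04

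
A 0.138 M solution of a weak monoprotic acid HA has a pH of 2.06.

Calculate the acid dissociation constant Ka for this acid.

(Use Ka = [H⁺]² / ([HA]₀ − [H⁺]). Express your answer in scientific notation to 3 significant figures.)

[H⁺] = 10^(−pH) = 10^(−2.06) = 8.710e-03 M. For HA ⇌ H⁺ + A⁻, Ka = [H⁺][A⁻]/[HA] = [H⁺]² / ([HA]₀ − [H⁺]) = (8.710e-03)² / (0.138 − 8.710e-03) = 5.87e-04.

K_a = 5.87e-04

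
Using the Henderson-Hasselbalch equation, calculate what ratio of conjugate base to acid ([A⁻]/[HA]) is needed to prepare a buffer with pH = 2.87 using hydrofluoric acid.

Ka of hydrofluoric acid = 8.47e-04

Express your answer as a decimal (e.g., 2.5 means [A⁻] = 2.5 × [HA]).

pKa = -log(8.47e-04) = 3.0721. pH = pKa + log([A⁻]/[HA]), so log([A⁻]/[HA]) = pH − pKa = 2.87 − 3.0721 = -0.2021. [A⁻]/[HA] = 10^(-0.2021) = 0.628

[A⁻]/[HA] = 0.628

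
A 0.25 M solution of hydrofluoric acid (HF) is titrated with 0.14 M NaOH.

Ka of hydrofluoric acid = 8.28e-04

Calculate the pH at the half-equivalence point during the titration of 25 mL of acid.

At half-equivalence [HA] = [A⁻], so Henderson-Hasselbalch gives pH = pKa = -log(8.28e-04) = 3.08.

pH = pKa = 3.08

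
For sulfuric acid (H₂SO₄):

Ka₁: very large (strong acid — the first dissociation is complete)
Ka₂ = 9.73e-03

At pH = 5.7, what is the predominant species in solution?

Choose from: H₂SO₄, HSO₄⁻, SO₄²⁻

The first dissociation is complete, so H₂SO₄ itself is never the predominant species in water; pKa₂ = -log(9.73e-03) = 2.01. For a polyprotic acid the predominant species crosses at each pKa: below pKa_n the protonated form dominates, above it the deprotonated form does. At pH = 5.7, the predominant species is SO₄²⁻.

SO₄²⁻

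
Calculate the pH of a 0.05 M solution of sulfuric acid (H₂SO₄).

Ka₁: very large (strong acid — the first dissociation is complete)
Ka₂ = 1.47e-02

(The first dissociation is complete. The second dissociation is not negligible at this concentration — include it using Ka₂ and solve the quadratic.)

First dissociation is complete: [H⁺]₀ = [HSO₄⁻]₀ = C = 0.05 M. Second dissociation HSO₄⁻ ⇌ H⁺ + SO₄²⁻: let x = [SO₄²⁻]. Ka₂ = (C + x)·x / (C − x) = 1.47e-02 → x² + (C + Ka₂)·x − Ka₂·C = 0 → x² + 0.06470·x − 7.350e-04 = 0. x = (−0.06470 + √(0.06470² + 4 × 7.350e-04)) / 2 = 9.8581e-03 M. [H⁺] = C + x = 0.05 + 9.8581e-03 = 5.9858e-02 M. pH = -log(5.9858e-02) = 1.22.

pH = 1.22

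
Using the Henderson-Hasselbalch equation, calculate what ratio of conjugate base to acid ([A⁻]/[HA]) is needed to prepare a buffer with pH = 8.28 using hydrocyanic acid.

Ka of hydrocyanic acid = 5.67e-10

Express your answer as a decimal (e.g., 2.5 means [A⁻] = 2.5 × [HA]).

pKa = -log(5.67e-10) = 9.2464. pH = pKa + log([A⁻]/[HA]), so log([A⁻]/[HA]) = pH − pKa = 8.28 − 9.2464 = -0.9664. [A⁻]/[HA] = 10^(-0.9664) = 0.108

[A⁻]/[HA] = 0.108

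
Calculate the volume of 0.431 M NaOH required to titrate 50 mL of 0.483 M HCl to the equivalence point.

At equivalence: moles acid = moles base. moles HCl = 0.483 × 50/1000 = 0.02415 mol. V_base = moles / 0.431 × 1000 = 56.0 mL.

V_{base} = 56.0 mL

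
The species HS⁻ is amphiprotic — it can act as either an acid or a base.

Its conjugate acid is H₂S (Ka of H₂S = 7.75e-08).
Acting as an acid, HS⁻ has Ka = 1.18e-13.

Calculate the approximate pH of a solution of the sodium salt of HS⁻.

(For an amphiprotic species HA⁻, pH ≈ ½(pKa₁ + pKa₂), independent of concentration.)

pKa₁ = -log(7.75e-08) = 7.11; pKa₂ = -log(1.18e-13) = 12.93. For an amphiprotic species, pH ≈ ½(pKa₁ + pKa₂) = ½(7.11 + 12.93) = 10.02.

pH = 10.02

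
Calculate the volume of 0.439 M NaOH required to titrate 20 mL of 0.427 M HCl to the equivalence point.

At equivalence: moles acid = moles base. moles HCl = 0.427 × 20/1000 = 0.00854 mol. V_base = moles / 0.439 × 1000 = 19.5 mL.

V_{base} = 19.5 mL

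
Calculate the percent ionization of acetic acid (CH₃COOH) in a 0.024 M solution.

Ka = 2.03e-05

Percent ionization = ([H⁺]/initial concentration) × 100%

Using Ka equilibrium: x² + Ka×x - Ka×C = 0. Solving: [H⁺] = 6.8792e-04. Percent = (6.8792e-04/0.024) × 100

Percent ionization = 2.87%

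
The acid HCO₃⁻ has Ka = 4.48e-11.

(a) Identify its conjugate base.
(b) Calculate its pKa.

(a) The conjugate base is formed by removing one H⁺ from HCO₃⁻, giving CO₃²⁻. (b) pKa = -log(Ka) = -log(4.48e-11) = 10.35.

Conjugate base: CO₃²⁻; pK_a = 10.35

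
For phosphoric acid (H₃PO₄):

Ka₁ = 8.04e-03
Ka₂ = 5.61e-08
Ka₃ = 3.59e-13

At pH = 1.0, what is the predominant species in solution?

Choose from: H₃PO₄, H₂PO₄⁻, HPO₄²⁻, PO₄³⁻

pKa₁ = 2.09, pKa₂ = 7.25, pKa₃ = 12.44. For a polyprotic acid the predominant species crosses at each pKa: below pKa_n the protonated form dominates, above it the deprotonated form does. At pH = 1.0, the predominant species is H₃PO₄.

H₃PO₄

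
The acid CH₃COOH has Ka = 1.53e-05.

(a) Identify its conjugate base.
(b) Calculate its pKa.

(a) The conjugate base is formed by removing one H⁺ from CH₃COOH, giving CH₃COO⁻. (b) pKa = -log(Ka) = -log(1.53e-05) = 4.82.

Conjugate base: CH₃COO⁻; pK_a = 4.82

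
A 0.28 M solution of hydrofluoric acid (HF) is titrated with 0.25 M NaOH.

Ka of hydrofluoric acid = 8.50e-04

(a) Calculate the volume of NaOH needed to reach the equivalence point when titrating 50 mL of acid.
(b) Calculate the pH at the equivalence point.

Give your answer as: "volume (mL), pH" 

moles acid = 0.28 × 50/1000 = 0.014 mol; V_base = moles/0.25 × 1000 = 56.0 mL. At equivalence only the conjugate base is present: [A⁻] = 0.014/0.106 = 1.3208e-01 M. Kb = Kw/Ka = 1.18e-11; [OH⁻] = √(Kb × [A⁻]) = 1.2465e-06; pOH = 5.90; pH = 14 - pOH = 8.10.

V = 56.0 mL, pH = 8.10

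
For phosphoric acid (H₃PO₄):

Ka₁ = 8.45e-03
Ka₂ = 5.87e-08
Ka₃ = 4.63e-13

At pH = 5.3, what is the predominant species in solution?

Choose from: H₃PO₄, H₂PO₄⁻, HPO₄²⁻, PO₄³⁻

pKa₁ = 2.07, pKa₂ = 7.23, pKa₃ = 12.33. For a polyprotic acid the predominant species crosses at each pKa: below pKa_n the protonated form dominates, above it the deprotonated form does. At pH = 5.3, the predominant species is H₂PO₄⁻.

H₂PO₄⁻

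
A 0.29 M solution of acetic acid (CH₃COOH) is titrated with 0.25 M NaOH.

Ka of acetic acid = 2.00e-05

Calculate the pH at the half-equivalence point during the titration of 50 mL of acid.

At half-equivalence [HA] = [A⁻], so Henderson-Hasselbalch gives pH = pKa = -log(2.00e-05) = 4.70.

pH = pKa = 4.70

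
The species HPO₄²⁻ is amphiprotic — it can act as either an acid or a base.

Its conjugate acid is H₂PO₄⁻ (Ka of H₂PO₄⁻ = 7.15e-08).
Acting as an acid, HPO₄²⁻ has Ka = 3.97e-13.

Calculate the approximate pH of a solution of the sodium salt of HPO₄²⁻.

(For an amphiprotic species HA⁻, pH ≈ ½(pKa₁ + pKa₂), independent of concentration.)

pKa₁ = -log(7.15e-08) = 7.15; pKa₂ = -log(3.97e-13) = 12.40. For an amphiprotic species, pH ≈ ½(pKa₁ + pKa₂) = ½(7.15 + 12.40) = 9.77.

pH = 9.77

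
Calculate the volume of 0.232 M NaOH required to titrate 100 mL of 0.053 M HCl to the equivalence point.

At equivalence: moles acid = moles base. moles HCl = 0.053 × 100/1000 = 0.0053 mol. V_base = moles / 0.232 × 1000 = 22.8 mL.

V_{base} = 22.8 mL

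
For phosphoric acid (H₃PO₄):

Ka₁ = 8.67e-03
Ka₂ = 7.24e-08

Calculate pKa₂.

pKa₂ = -log(Ka₂) = -log(7.24e-08) = 7.14.

pK_{a2} = 7.14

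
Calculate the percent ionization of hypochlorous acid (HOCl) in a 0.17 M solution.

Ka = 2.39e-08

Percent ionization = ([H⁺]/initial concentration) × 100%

Using Ka equilibrium: x² + Ka×x - Ka×C = 0. Solving: [H⁺] = 6.3730e-05. Percent = (6.3730e-05/0.17) × 100

Percent ionization = 0.0375%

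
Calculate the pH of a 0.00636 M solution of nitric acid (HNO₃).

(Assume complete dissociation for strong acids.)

[H⁺] = 0.00636 M for strong acid. pH = -log[H⁺] = -log(0.00636)

pH = 2.20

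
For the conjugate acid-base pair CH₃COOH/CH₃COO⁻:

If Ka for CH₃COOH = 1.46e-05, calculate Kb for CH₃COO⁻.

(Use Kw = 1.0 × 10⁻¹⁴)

For a conjugate pair Ka × Kb = Kw, so Kb = Kw/Ka = 1.0 × 10⁻¹⁴ / 1.46e-05 = 6.85e-10.

K_b = 6.85e-10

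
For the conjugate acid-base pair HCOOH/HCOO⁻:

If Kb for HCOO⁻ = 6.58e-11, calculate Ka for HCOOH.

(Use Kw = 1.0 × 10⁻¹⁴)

For a conjugate pair Ka × Kb = Kw, so Ka = Kw/Kb = 1.0 × 10⁻¹⁴ / 6.58e-11 = 1.52e-04.

K_a = 1.52e-04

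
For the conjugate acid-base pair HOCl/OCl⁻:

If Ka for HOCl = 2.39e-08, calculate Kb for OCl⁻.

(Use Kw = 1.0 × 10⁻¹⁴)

For a conjugate pair Ka × Kb = Kw, so Kb = Kw/Ka = 1.0 × 10⁻¹⁴ / 2.39e-08 = 4.18e-07.

K_b = 4.18e-07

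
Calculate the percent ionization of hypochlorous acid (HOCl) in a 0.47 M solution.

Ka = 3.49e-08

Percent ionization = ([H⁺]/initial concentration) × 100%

Using Ka equilibrium: x² + Ka×x - Ka×C = 0. Solving: [H⁺] = 1.2806e-04. Percent = (1.2806e-04/0.47) × 100

Percent ionization = 0.0272%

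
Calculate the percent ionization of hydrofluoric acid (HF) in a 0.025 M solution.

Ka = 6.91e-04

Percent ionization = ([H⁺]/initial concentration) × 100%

Using Ka equilibrium: x² + Ka×x - Ka×C = 0. Solving: [H⁺] = 3.8252e-03. Percent = (3.8252e-03/0.025) × 100

Percent ionization = 15.3%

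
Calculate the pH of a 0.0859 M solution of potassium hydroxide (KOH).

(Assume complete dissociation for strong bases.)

[OH⁻] = 0.0859 M for strong base. pOH = -log[OH⁻] = 1.07, pH = 14 - pOH

pH = 12.93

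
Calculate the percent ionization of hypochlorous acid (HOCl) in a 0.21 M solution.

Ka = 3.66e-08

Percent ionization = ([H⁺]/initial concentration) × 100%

Using Ka equilibrium: x² + Ka×x - Ka×C = 0. Solving: [H⁺] = 8.7652e-05. Percent = (8.7652e-05/0.21) × 100

Percent ionization = 0.0417%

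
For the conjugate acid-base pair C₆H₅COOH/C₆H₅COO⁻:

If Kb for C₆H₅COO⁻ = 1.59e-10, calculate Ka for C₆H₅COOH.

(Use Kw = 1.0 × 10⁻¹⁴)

For a conjugate pair Ka × Kb = Kw, so Ka = Kw/Kb = 1.0 × 10⁻¹⁴ / 1.59e-10 = 6.29e-05.

K_a = 6.29e-05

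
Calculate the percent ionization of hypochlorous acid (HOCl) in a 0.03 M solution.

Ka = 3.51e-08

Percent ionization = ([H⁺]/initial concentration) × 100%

Using Ka equilibrium: x² + Ka×x - Ka×C = 0. Solving: [H⁺] = 3.2432e-05. Percent = (3.2432e-05/0.03) × 100

Percent ionization = 0.108%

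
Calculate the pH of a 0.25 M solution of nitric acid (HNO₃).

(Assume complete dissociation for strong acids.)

[H⁺] = 0.25 M for strong acid. pH = -log[H⁺] = -log(0.25)

pH = 0.60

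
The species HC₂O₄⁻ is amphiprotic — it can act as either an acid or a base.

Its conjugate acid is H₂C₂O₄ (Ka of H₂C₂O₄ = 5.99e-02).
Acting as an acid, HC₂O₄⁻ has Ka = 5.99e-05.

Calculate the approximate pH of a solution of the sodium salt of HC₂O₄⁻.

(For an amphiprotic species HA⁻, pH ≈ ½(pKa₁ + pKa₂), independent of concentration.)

pKa₁ = -log(5.99e-02) = 1.22; pKa₂ = -log(5.99e-05) = 4.22. For an amphiprotic species, pH ≈ ½(pKa₁ + pKa₂) = ½(1.22 + 4.22) = 2.72.

pH = 2.72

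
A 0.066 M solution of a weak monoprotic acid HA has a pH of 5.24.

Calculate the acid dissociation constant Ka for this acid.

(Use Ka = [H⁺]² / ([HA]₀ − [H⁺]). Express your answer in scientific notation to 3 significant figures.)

[H⁺] = 10^(−pH) = 10^(−5.24) = 5.754e-06 M. For HA ⇌ H⁺ + A⁻, Ka = [H⁺][A⁻]/[HA] = [H⁺]² / ([HA]₀ − [H⁺]) = (5.754e-06)² / (0.066 − 5.754e-06) = 5.02e-10.

K_a = 5.02e-10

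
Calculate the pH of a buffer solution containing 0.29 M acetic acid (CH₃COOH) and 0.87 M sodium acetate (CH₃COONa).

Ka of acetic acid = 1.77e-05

pKa = -log(1.77e-05) = 4.75. pH = pKa + log([A⁻]/[HA]) = 4.75 + log(0.87/0.29)

pH = 5.23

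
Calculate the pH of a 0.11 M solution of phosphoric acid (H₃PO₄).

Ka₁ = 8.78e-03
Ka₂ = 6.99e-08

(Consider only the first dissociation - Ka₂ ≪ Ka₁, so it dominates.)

First dissociation dominates. From Ka₁ = [H⁺][HA⁻]/[H₂A], x² + Ka₁·x − Ka₁·C = 0 with C = 0.11 M and Ka₁ = 8.78e-03. Solving: [H⁺] = (−Ka₁ + √(Ka₁² + 4·Ka₁·C)) / 2 = 2.6996e-02 M. pH = -log(2.6996e-02) = 1.57.

pH = 1.57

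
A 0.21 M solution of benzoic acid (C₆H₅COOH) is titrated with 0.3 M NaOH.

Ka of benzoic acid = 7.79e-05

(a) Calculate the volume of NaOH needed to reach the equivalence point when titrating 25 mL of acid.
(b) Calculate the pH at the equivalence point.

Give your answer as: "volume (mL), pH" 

moles acid = 0.21 × 25/1000 = 0.00525 mol; V_base = moles/0.3 × 1000 = 17.5 mL. At equivalence only the conjugate base is present: [A⁻] = 0.00525/0.043 = 1.2353e-01 M. Kb = Kw/Ka = 1.28e-10; [OH⁻] = √(Kb × [A⁻]) = 3.9821e-06; pOH = 5.40; pH = 14 - pOH = 8.60.

V = 17.5 mL, pH = 8.60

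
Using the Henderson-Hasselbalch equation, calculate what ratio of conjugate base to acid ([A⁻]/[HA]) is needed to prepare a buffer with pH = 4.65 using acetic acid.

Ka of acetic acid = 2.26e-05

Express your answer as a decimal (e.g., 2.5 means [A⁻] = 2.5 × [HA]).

pKa = -log(2.26e-05) = 4.6459. pH = pKa + log([A⁻]/[HA]), so log([A⁻]/[HA]) = pH − pKa = 4.65 − 4.6459 = 0.0041. [A⁻]/[HA] = 10^(0.0041) = 1.01

[A⁻]/[HA] = 1.01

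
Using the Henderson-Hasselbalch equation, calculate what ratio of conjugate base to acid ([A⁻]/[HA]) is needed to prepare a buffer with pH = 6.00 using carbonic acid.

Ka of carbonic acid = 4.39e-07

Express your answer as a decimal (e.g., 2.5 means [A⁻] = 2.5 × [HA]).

pKa = -log(4.39e-07) = 6.3575. pH = pKa + log([A⁻]/[HA]), so log([A⁻]/[HA]) = pH − pKa = 6.00 − 6.3575 = -0.3575. [A⁻]/[HA] = 10^(-0.3575) = 0.439

[A⁻]/[HA] = 0.439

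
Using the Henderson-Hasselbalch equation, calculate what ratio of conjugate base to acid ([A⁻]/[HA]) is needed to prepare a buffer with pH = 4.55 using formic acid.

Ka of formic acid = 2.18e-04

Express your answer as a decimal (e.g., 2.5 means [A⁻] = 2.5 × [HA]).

pKa = -log(2.18e-04) = 3.6615. pH = pKa + log([A⁻]/[HA]), so log([A⁻]/[HA]) = pH − pKa = 4.55 − 3.6615 = 0.8885. [A⁻]/[HA] = 10^(0.8885) = 7.73

[A⁻]/[HA] = 7.73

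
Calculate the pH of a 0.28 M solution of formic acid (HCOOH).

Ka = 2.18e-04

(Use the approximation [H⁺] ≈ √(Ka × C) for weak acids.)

[H⁺] = √(Ka × C) = √(2.18e-04 × 0.28) = 7.8128e-03. pH = -log(7.8128e-03)

pH = 2.11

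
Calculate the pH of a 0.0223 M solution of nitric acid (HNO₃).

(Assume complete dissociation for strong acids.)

[H⁺] = 0.0223 M for strong acid. pH = -log[H⁺] = -log(0.0223)

pH = 1.65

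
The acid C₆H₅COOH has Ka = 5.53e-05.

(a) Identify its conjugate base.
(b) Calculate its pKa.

(a) The conjugate base is formed by removing one H⁺ from C₆H₅COOH, giving C₆H₅COO⁻. (b) pKa = -log(Ka) = -log(5.53e-05) = 4.26.

Conjugate base: C₆H₅COO⁻; pK_a = 4.26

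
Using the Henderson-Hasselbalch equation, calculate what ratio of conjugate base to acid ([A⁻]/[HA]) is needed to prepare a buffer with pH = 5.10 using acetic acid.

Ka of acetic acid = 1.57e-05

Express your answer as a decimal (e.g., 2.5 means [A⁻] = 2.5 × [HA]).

pKa = -log(1.57e-05) = 4.8041. pH = pKa + log([A⁻]/[HA]), so log([A⁻]/[HA]) = pH − pKa = 5.10 − 4.8041 = 0.2959. [A⁻]/[HA] = 10^(0.2959) = 1.98

[A⁻]/[HA] = 1.98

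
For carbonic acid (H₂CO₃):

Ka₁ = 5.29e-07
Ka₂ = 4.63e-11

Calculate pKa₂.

pKa₂ = -log(Ka₂) = -log(4.63e-11) = 10.33.

pK_{a2} = 10.33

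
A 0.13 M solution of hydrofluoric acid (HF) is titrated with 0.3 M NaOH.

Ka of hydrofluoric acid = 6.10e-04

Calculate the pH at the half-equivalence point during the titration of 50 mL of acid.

At half-equivalence [HA] = [A⁻], so Henderson-Hasselbalch gives pH = pKa = -log(6.10e-04) = 3.21.

pH = pKa = 3.21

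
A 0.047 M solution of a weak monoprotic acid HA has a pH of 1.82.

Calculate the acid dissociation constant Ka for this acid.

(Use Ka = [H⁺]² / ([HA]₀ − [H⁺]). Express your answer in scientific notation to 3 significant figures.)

[H⁺] = 10^(−pH) = 10^(−1.82) = 1.514e-02 M. For HA ⇌ H⁺ + A⁻, Ka = [H⁺][A⁻]/[HA] = [H⁺]² / ([HA]₀ − [H⁺]) = (1.514e-02)² / (0.047 − 1.514e-02) = 7.19e-03.

K_a = 7.19e-03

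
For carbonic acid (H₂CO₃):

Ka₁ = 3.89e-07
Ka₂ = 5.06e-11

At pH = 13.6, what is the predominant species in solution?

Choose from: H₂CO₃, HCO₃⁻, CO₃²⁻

pKa₁ = 6.41, pKa₂ = 10.30. For a polyprotic acid the predominant species crosses at each pKa: below pKa_n the protonated form dominates, above it the deprotonated form does. At pH = 13.6, the predominant species is CO₃²⁻.

CO₃²⁻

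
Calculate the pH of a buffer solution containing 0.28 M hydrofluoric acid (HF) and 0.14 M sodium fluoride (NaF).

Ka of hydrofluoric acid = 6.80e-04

pKa = -log(6.80e-04) = 3.17. pH = pKa + log([A⁻]/[HA]) = 3.17 + log(0.14/0.28)

pH = 2.87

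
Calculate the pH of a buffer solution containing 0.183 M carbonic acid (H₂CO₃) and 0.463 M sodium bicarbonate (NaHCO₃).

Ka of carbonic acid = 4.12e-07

pKa = -log(4.12e-07) = 6.39. pH = pKa + log([A⁻]/[HA]) = 6.39 + log(0.463/0.183)

pH = 6.79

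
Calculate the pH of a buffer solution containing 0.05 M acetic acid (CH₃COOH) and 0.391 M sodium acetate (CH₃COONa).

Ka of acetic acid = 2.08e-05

pKa = -log(2.08e-05) = 4.68. pH = pKa + log([A⁻]/[HA]) = 4.68 + log(0.391/0.05)

pH = 5.58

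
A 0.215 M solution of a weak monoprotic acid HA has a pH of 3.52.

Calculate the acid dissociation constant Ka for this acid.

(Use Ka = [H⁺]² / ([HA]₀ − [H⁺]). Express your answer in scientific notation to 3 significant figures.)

[H⁺] = 10^(−pH) = 10^(−3.52) = 3.020e-04 M. For HA ⇌ H⁺ + A⁻, Ka = [H⁺][A⁻]/[HA] = [H⁺]² / ([HA]₀ − [H⁺]) = (3.020e-04)² / (0.215 − 3.020e-04) = 4.25e-07.

K_a = 4.25e-07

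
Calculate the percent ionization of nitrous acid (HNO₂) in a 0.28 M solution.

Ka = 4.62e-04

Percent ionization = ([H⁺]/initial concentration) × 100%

Using Ka equilibrium: x² + Ka×x - Ka×C = 0. Solving: [H⁺] = 1.1145e-02. Percent = (1.1145e-02/0.28) × 100

Percent ionization = 3.98%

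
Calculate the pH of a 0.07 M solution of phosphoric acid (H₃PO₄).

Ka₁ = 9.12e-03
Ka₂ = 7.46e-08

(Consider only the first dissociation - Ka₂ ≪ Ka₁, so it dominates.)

First dissociation dominates. From Ka₁ = [H⁺][HA⁻]/[H₂A], x² + Ka₁·x − Ka₁·C = 0 with C = 0.07 M and Ka₁ = 9.12e-03. Solving: [H⁺] = (−Ka₁ + √(Ka₁² + 4·Ka₁·C)) / 2 = 2.1115e-02 M. pH = -log(2.1115e-02) = 1.68.

pH = 1.68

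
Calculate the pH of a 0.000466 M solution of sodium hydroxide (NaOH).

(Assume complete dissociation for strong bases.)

[OH⁻] = 0.000466 M for strong base. pOH = -log[OH⁻] = 3.33, pH = 14 - pOH

pH = 10.67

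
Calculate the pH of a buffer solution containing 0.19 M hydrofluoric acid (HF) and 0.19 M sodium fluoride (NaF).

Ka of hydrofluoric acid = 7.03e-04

pKa = -log(7.03e-04) = 3.15. pH = pKa + log([A⁻]/[HA]) = 3.15 + log(0.19/0.19)

pH = 3.15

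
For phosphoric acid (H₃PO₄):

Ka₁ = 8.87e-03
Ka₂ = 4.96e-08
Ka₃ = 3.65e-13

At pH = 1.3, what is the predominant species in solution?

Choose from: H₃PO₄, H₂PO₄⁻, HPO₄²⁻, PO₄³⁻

pKa₁ = 2.05, pKa₂ = 7.30, pKa₃ = 12.44. For a polyprotic acid the predominant species crosses at each pKa: below pKa_n the protonated form dominates, above it the deprotonated form does. At pH = 1.3, the predominant species is H₃PO₄.

H₃PO₄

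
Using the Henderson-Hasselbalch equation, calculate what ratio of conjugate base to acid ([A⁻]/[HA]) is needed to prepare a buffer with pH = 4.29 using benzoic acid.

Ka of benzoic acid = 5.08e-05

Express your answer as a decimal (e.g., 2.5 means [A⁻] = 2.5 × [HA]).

pKa = -log(5.08e-05) = 4.2941. pH = pKa + log([A⁻]/[HA]), so log([A⁻]/[HA]) = pH − pKa = 4.29 − 4.2941 = -0.0041. [A⁻]/[HA] = 10^(-0.0041) = 0.991

[A⁻]/[HA] = 0.991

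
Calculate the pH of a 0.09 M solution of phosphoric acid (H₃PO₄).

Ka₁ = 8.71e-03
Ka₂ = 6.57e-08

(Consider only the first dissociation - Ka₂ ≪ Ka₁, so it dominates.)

First dissociation dominates. From Ka₁ = [H⁺][HA⁻]/[H₂A], x² + Ka₁·x − Ka₁·C = 0 with C = 0.09 M and Ka₁ = 8.71e-03. Solving: [H⁺] = (−Ka₁ + √(Ka₁² + 4·Ka₁·C)) / 2 = 2.3980e-02 M. pH = -log(2.3980e-02) = 1.62.

pH = 1.62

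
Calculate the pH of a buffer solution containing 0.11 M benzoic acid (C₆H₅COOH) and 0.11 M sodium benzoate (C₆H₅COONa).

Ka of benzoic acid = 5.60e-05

pKa = -log(5.60e-05) = 4.25. pH = pKa + log([A⁻]/[HA]) = 4.25 + log(0.11/0.11)

pH = 4.25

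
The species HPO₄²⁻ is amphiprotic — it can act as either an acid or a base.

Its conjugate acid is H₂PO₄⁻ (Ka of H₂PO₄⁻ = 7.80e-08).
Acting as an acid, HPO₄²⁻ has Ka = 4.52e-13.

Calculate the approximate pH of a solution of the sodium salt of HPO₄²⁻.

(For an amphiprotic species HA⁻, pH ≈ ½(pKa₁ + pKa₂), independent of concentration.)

pKa₁ = -log(7.80e-08) = 7.11; pKa₂ = -log(4.52e-13) = 12.34. For an amphiprotic species, pH ≈ ½(pKa₁ + pKa₂) = ½(7.11 + 12.34) = 9.73.

pH = 9.73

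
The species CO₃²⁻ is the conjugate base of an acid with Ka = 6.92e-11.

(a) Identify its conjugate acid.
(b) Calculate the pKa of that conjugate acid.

(a) The conjugate acid is formed by adding one H⁺ to CO₃²⁻, giving HCO₃⁻. (b) pKa = -log(Ka) = -log(6.92e-11) = 10.16.

Conjugate acid: HCO₃⁻; pK_a = 10.16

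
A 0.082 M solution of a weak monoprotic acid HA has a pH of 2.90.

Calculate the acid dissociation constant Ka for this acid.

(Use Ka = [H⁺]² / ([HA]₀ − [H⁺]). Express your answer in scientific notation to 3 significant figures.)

[H⁺] = 10^(−pH) = 10^(−2.90) = 1.259e-03 M. For HA ⇌ H⁺ + A⁻, Ka = [H⁺][A⁻]/[HA] = [H⁺]² / ([HA]₀ − [H⁺]) = (1.259e-03)² / (0.082 − 1.259e-03) = 1.96e-05.

K_a = 1.96e-05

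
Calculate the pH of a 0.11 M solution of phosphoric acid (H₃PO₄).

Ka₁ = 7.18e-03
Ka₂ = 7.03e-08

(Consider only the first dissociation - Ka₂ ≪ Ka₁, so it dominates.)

First dissociation dominates. From Ka₁ = [H⁺][HA⁻]/[H₂A], x² + Ka₁·x − Ka₁·C = 0 with C = 0.11 M and Ka₁ = 7.18e-03. Solving: [H⁺] = (−Ka₁ + √(Ka₁² + 4·Ka₁·C)) / 2 = 2.4742e-02 M. pH = -log(2.4742e-02) = 1.61.

pH = 1.61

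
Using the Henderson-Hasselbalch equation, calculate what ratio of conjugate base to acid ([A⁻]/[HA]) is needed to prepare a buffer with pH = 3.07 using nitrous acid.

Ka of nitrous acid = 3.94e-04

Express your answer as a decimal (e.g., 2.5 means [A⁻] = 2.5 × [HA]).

pKa = -log(3.94e-04) = 3.4045. pH = pKa + log([A⁻]/[HA]), so log([A⁻]/[HA]) = pH − pKa = 3.07 − 3.4045 = -0.3345. [A⁻]/[HA] = 10^(-0.3345) = 0.463

[A⁻]/[HA] = 0.463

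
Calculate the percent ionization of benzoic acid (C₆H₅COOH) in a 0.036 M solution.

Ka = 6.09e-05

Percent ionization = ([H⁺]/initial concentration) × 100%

Using Ka equilibrium: x² + Ka×x - Ka×C = 0. Solving: [H⁺] = 1.4505e-03. Percent = (1.4505e-03/0.036) × 100

Percent ionization = 4.03%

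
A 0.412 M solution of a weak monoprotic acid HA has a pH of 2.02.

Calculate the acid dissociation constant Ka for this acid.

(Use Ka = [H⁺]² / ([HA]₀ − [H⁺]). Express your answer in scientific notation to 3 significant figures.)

[H⁺] = 10^(−pH) = 10^(−2.02) = 9.550e-03 M. For HA ⇌ H⁺ + A⁻, Ka = [H⁺][A⁻]/[HA] = [H⁺]² / ([HA]₀ − [H⁺]) = (9.550e-03)² / (0.412 − 9.550e-03) = 2.27e-04.

K_a = 2.27e-04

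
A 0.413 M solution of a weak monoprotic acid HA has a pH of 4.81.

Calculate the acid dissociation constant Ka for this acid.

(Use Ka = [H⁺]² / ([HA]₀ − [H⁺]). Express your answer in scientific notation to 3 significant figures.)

[H⁺] = 10^(−pH) = 10^(−4.81) = 1.549e-05 M. For HA ⇌ H⁺ + A⁻, Ka = [H⁺][A⁻]/[HA] = [H⁺]² / ([HA]₀ − [H⁺]) = (1.549e-05)² / (0.413 − 1.549e-05) = 5.81e-10.

K_a = 5.81e-10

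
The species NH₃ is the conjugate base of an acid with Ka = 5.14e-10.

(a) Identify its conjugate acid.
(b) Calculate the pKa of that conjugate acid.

(a) The conjugate acid is formed by adding one H⁺ to NH₃, giving NH₄⁺. (b) pKa = -log(Ka) = -log(5.14e-10) = 9.29.

Conjugate acid: NH₄⁺; pK_a = 9.29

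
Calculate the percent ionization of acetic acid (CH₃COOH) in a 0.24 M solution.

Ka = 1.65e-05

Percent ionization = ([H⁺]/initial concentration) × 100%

Using Ka equilibrium: x² + Ka×x - Ka×C = 0. Solving: [H⁺] = 1.9817e-03. Percent = (1.9817e-03/0.24) × 100

Percent ionization = 0.826%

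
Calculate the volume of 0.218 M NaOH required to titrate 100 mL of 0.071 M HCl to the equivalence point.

At equivalence: moles acid = moles base. moles HCl = 0.071 × 100/1000 = 0.0071 mol. V_base = moles / 0.218 × 1000 = 32.6 mL.

V_{base} = 32.6 mL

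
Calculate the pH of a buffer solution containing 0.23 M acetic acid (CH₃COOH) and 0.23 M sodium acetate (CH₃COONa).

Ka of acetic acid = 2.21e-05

pKa = -log(2.21e-05) = 4.66. pH = pKa + log([A⁻]/[HA]) = 4.66 + log(0.23/0.23)

pH = 4.66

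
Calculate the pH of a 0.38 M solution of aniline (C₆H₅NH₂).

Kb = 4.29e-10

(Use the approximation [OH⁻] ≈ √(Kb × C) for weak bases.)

[OH⁻] = √(Kb × C) = √(4.29e-10 × 0.38) = 1.2768e-05. pOH = 4.89, pH = 14 - pOH

pH = 9.11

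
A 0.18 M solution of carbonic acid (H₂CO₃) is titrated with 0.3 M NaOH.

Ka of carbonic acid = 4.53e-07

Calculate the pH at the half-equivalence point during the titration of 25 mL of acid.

At half-equivalence [HA] = [A⁻], so Henderson-Hasselbalch gives pH = pKa = -log(4.53e-07) = 6.34.

pH = pKa = 6.34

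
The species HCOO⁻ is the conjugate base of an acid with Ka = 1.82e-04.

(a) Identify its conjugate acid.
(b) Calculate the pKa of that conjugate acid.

(a) The conjugate acid is formed by adding one H⁺ to HCOO⁻, giving HCOOH. (b) pKa = -log(Ka) = -log(1.82e-04) = 3.74.

Conjugate acid: HCOOH; pK_a = 3.74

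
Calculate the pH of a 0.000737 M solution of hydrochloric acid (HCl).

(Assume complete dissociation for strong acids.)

[H⁺] = 0.000737 M for strong acid. pH = -log[H⁺] = -log(0.000737)

pH = 3.13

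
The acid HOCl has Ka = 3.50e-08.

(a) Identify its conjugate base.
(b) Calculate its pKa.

(a) The conjugate base is formed by removing one H⁺ from HOCl, giving OCl⁻. (b) pKa = -log(Ka) = -log(3.50e-08) = 7.46.

Conjugate base: OCl⁻; pK_a = 7.46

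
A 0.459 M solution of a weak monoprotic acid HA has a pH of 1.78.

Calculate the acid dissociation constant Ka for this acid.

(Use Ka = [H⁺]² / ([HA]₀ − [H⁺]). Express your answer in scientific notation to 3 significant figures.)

[H⁺] = 10^(−pH) = 10^(−1.78) = 1.660e-02 M. For HA ⇌ H⁺ + A⁻, Ka = [H⁺][A⁻]/[HA] = [H⁺]² / ([HA]₀ − [H⁺]) = (1.660e-02)² / (0.459 − 1.660e-02) = 6.23e-04.

K_a = 6.23e-04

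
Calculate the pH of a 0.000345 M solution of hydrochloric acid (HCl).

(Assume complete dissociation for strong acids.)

[H⁺] = 0.000345 M for strong acid. pH = -log[H⁺] = -log(0.000345)

pH = 3.46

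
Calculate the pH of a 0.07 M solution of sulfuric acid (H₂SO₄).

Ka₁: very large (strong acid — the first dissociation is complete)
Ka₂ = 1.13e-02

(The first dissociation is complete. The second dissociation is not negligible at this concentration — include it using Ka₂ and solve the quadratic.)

First dissociation is complete: [H⁺]₀ = [HSO₄⁻]₀ = C = 0.07 M. Second dissociation HSO₄⁻ ⇌ H⁺ + SO₄²⁻: let x = [SO₄²⁻]. Ka₂ = (C + x)·x / (C − x) = 1.13e-02 → x² + (C + Ka₂)·x − Ka₂·C = 0 → x² + 0.08130·x − 7.910e-04 = 0. x = (−0.08130 + √(0.08130² + 4 × 7.910e-04)) / 2 = 8.7810e-03 M. [H⁺] = C + x = 0.07 + 8.7810e-03 = 7.8781e-02 M. pH = -log(7.8781e-02) = 1.10.

pH = 1.10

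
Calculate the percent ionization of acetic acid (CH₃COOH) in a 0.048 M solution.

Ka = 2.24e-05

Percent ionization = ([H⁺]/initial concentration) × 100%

Using Ka equilibrium: x² + Ka×x - Ka×C = 0. Solving: [H⁺] = 1.0258e-03. Percent = (1.0258e-03/0.048) × 100

Percent ionization = 2.14%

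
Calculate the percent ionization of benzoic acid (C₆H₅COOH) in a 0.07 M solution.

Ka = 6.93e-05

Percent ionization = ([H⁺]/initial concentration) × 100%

Using Ka equilibrium: x² + Ka×x - Ka×C = 0. Solving: [H⁺] = 2.1681e-03. Percent = (2.1681e-03/0.07) × 100

Percent ionization = 3.1%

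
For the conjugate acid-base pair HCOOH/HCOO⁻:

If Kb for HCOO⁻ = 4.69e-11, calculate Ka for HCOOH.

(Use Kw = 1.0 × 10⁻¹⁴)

For a conjugate pair Ka × Kb = Kw, so Ka = Kw/Kb = 1.0 × 10⁻¹⁴ / 4.69e-11 = 2.13e-04.

K_a = 2.13e-04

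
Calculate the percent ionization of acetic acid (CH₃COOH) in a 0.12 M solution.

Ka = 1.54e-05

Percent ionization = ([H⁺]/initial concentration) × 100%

Using Ka equilibrium: x² + Ka×x - Ka×C = 0. Solving: [H⁺] = 1.3517e-03. Percent = (1.3517e-03/0.12) × 100

Percent ionization = 1.13%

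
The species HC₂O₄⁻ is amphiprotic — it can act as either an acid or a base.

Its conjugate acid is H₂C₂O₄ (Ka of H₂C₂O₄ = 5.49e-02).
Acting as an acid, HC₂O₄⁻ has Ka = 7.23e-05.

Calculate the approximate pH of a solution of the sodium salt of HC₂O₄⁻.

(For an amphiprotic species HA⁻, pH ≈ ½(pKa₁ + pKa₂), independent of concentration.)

pKa₁ = -log(5.49e-02) = 1.26; pKa₂ = -log(7.23e-05) = 4.14. For an amphiprotic species, pH ≈ ½(pKa₁ + pKa₂) = ½(1.26 + 4.14) = 2.70.

pH = 2.70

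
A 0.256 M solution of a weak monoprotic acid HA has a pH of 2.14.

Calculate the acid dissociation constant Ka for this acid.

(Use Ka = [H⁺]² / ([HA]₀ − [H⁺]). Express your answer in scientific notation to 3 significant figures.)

[H⁺] = 10^(−pH) = 10^(−2.14) = 7.244e-03 M. For HA ⇌ H⁺ + A⁻, Ka = [H⁺][A⁻]/[HA] = [H⁺]² / ([HA]₀ − [H⁺]) = (7.244e-03)² / (0.256 − 7.244e-03) = 2.11e-04.

K_a = 2.11e-04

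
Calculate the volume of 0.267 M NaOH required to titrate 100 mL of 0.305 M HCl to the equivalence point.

At equivalence: moles acid = moles base. moles HCl = 0.305 × 100/1000 = 0.0305 mol. V_base = moles / 0.267 × 1000 = 114.2 mL.

V_{base} = 114.2 mL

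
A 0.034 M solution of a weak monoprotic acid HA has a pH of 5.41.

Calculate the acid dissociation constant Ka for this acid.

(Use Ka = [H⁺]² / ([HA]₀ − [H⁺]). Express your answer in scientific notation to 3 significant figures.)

[H⁺] = 10^(−pH) = 10^(−5.41) = 3.890e-06 M. For HA ⇌ H⁺ + A⁻, Ka = [H⁺][A⁻]/[HA] = [H⁺]² / ([HA]₀ − [H⁺]) = (3.890e-06)² / (0.034 − 3.890e-06) = 4.45e-10.

K_a = 4.45e-10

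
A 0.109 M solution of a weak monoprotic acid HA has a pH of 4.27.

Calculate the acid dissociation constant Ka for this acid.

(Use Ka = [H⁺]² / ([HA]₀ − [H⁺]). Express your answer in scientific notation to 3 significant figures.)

[H⁺] = 10^(−pH) = 10^(−4.27) = 5.370e-05 M. For HA ⇌ H⁺ + A⁻, Ka = [H⁺][A⁻]/[HA] = [H⁺]² / ([HA]₀ − [H⁺]) = (5.370e-05)² / (0.109 − 5.370e-05) = 2.65e-08.

K_a = 2.65e-08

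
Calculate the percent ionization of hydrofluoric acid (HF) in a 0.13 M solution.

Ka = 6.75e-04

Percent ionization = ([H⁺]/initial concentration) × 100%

Using Ka equilibrium: x² + Ka×x - Ka×C = 0. Solving: [H⁺] = 9.0361e-03. Percent = (9.0361e-03/0.13) × 100

Percent ionization = 6.95%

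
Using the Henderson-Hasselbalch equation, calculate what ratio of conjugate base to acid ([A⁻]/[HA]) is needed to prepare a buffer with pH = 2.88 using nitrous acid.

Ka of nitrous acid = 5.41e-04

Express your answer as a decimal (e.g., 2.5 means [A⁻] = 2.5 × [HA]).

pKa = -log(5.41e-04) = 3.2668. pH = pKa + log([A⁻]/[HA]), so log([A⁻]/[HA]) = pH − pKa = 2.88 − 3.2668 = -0.3868. [A⁻]/[HA] = 10^(-0.3868) = 0.410

[A⁻]/[HA] = 0.410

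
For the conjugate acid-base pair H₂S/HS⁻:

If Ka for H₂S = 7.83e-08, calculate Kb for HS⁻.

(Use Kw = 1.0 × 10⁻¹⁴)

For a conjugate pair Ka × Kb = Kw, so Kb = Kw/Ka = 1.0 × 10⁻¹⁴ / 7.83e-08 = 1.28e-07.

K_b = 1.28e-07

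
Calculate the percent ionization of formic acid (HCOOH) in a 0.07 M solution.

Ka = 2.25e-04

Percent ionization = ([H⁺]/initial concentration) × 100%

Using Ka equilibrium: x² + Ka×x - Ka×C = 0. Solving: [H⁺] = 3.8577e-03. Percent = (3.8577e-03/0.07) × 100

Percent ionization = 5.51%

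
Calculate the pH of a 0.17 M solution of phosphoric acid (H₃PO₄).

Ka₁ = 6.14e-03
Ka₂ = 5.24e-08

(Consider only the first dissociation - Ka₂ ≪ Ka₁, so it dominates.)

First dissociation dominates. From Ka₁ = [H⁺][HA⁻]/[H₂A], x² + Ka₁·x − Ka₁·C = 0 with C = 0.17 M and Ka₁ = 6.14e-03. Solving: [H⁺] = (−Ka₁ + √(Ka₁² + 4·Ka₁·C)) / 2 = 2.9383e-02 M. pH = -log(2.9383e-02) = 1.53.

pH = 1.53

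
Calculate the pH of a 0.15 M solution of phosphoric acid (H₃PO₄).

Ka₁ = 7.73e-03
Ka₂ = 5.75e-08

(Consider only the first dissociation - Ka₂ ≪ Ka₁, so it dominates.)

First dissociation dominates. From Ka₁ = [H⁺][HA⁻]/[H₂A], x² + Ka₁·x − Ka₁·C = 0 with C = 0.15 M and Ka₁ = 7.73e-03. Solving: [H⁺] = (−Ka₁ + √(Ka₁² + 4·Ka₁·C)) / 2 = 3.0405e-02 M. pH = -log(3.0405e-02) = 1.52.

pH = 1.52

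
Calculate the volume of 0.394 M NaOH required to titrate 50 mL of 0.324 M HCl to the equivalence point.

At equivalence: moles acid = moles base. moles HCl = 0.324 × 50/1000 = 0.0162 mol. V_base = moles / 0.394 × 1000 = 41.1 mL.

V_{base} = 41.1 mL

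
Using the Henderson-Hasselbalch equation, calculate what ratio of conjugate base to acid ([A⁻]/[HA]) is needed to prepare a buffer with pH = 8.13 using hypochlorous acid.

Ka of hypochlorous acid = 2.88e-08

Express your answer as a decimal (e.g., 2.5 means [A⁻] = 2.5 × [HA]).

pKa = -log(2.88e-08) = 7.5406. pH = pKa + log([A⁻]/[HA]), so log([A⁻]/[HA]) = pH − pKa = 8.13 − 7.5406 = 0.5894. [A⁻]/[HA] = 10^(0.5894) = 3.89

[A⁻]/[HA] = 3.89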